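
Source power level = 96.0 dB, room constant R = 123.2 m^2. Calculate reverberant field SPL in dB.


Given values:
  Lw = 96.0 dB, R = 123.2 m^2
Formula: SPL = Lw + 10 * log10(4 / R)
Compute 4 / R = 4 / 123.2 = 0.032468
Compute 10 * log10(0.032468) = -14.8854
SPL = 96.0 + (-14.8854) = 81.11

81.11 dB


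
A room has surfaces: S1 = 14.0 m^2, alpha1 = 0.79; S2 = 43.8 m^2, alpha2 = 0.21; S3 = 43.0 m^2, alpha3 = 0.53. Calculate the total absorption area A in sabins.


Given surfaces:
  Surface 1: 14.0 * 0.79 = 11.06
  Surface 2: 43.8 * 0.21 = 9.198
  Surface 3: 43.0 * 0.53 = 22.79
Formula: A = sum(Si * alpha_i)
A = 11.06 + 9.198 + 22.79
A = 43.05

43.05 sabins


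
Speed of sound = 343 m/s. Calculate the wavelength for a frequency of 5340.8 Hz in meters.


Given values:
  c = 343 m/s, f = 5340.8 Hz
Formula: lambda = c / f
lambda = 343 / 5340.8
lambda = 0.0642

0.0642 m


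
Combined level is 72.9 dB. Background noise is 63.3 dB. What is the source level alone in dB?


Given values:
  L_total = 72.9 dB, L_bg = 63.3 dB
Formula: L_source = 10 * log10(10^(L_total/10) - 10^(L_bg/10))
Convert to linear:
  10^(72.9/10) = 19498445.9976
  10^(63.3/10) = 2137962.0895
Difference: 19498445.9976 - 2137962.0895 = 17360483.9081
L_source = 10 * log10(17360483.9081) = 72.4

72.4 dB


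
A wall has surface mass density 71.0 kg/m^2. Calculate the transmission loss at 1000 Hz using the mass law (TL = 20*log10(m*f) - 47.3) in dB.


Given values:
  m = 71.0 kg/m^2, f = 1000 Hz
Formula: TL = 20 * log10(m * f) - 47.3
Compute m * f = 71.0 * 1000 = 71000.0
Compute log10(71000.0) = 4.851258
Compute 20 * 4.851258 = 97.0252
TL = 97.0252 - 47.3 = 49.73

49.73 dB


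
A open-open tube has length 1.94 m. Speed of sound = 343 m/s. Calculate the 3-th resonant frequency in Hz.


Given values:
  Tube type: open-open, L = 1.94 m, c = 343 m/s, n = 3
Formula: f_n = n * c / (2 * L)
Compute 2 * L = 2 * 1.94 = 3.88
f = 3 * 343 / 3.88
f = 265.21

265.21 Hz


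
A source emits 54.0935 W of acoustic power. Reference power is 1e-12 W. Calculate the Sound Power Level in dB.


Given values:
  W = 54.0935 W
  W_ref = 1e-12 W
Formula: SWL = 10 * log10(W / W_ref)
Compute ratio: W / W_ref = 54093500000000
Compute log10: log10(54093500000000) = 13.733145
Multiply: SWL = 10 * 13.733145 = 137.33

137.33 dB


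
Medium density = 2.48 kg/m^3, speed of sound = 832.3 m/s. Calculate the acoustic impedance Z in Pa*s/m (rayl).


Given values:
  rho = 2.48 kg/m^3
  c = 832.3 m/s
Formula: Z = rho * c
Z = 2.48 * 832.3
Z = 2064.1

2064.1 rayl


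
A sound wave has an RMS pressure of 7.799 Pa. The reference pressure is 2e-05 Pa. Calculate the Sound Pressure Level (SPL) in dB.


Given values:
  p = 7.799 Pa
  p_ref = 2e-05 Pa
Formula: SPL = 20 * log10(p / p_ref)
Compute ratio: p / p_ref = 7.799 / 2e-05 = 389950
Compute log10: log10(389950) = 5.591009
Multiply: SPL = 20 * 5.591009 = 111.82

111.82 dB


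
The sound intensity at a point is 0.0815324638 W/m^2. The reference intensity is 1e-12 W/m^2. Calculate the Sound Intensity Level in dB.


Given values:
  I = 0.0815324638 W/m^2
  I_ref = 1e-12 W/m^2
Formula: SIL = 10 * log10(I / I_ref)
Compute ratio: I / I_ref = 81532463800
Compute log10: log10(81532463800) = 10.911331
Multiply: SIL = 10 * 10.911331 = 109.11

109.11 dB


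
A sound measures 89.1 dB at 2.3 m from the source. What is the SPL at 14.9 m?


Given values:
  SPL1 = 89.1 dB, r1 = 2.3 m, r2 = 14.9 m
Formula: SPL2 = SPL1 - 20 * log10(r2 / r1)
Compute ratio: r2 / r1 = 14.9 / 2.3 = 6.4783
Compute log10: log10(6.4783) = 0.811461
Compute drop: 20 * 0.811461 = 16.2292
SPL2 = 89.1 - 16.2292 = 72.87

72.87 dB


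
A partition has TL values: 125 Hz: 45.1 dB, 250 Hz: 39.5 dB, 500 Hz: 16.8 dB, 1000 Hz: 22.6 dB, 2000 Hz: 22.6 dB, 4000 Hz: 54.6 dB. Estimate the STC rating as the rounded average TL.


Given TL values at each frequency:
  125 Hz: 45.1 dB
  250 Hz: 39.5 dB
  500 Hz: 16.8 dB
  1000 Hz: 22.6 dB
  2000 Hz: 22.6 dB
  4000 Hz: 54.6 dB
Formula: STC ~ round(average of TL values)
Sum = 45.1 + 39.5 + 16.8 + 22.6 + 22.6 + 54.6 = 201.2
Average = 201.2 / 6 = 33.53
Rounded: 34

34


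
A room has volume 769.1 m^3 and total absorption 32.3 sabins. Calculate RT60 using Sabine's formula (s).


Given values:
  V = 769.1 m^3
  A = 32.3 sabins
Formula: RT60 = 0.161 * V / A
Numerator: 0.161 * 769.1 = 123.8251
RT60 = 123.8251 / 32.3 = 3.834

3.834 s


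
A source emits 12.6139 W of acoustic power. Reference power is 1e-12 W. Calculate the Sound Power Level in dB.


Given values:
  W = 12.6139 W
  W_ref = 1e-12 W
Formula: SWL = 10 * log10(W / W_ref)
Compute ratio: W / W_ref = 12613900000000
Compute log10: log10(12613900000000) = 13.100849
Multiply: SWL = 10 * 13.100849 = 131.01

131.01 dB


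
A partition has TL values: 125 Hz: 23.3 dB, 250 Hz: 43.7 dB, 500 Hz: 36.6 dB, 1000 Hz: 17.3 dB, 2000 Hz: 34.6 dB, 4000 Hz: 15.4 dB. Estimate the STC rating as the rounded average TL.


Given TL values at each frequency:
  125 Hz: 23.3 dB
  250 Hz: 43.7 dB
  500 Hz: 36.6 dB
  1000 Hz: 17.3 dB
  2000 Hz: 34.6 dB
  4000 Hz: 15.4 dB
Formula: STC ~ round(average of TL values)
Sum = 23.3 + 43.7 + 36.6 + 17.3 + 34.6 + 15.4 = 170.9
Average = 170.9 / 6 = 28.48
Rounded: 28

28


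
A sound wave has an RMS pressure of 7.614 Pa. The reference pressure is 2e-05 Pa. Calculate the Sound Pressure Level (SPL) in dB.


Given values:
  p = 7.614 Pa
  p_ref = 2e-05 Pa
Formula: SPL = 20 * log10(p / p_ref)
Compute ratio: p / p_ref = 7.614 / 2e-05 = 380700
Compute log10: log10(380700) = 5.580583
Multiply: SPL = 20 * 5.580583 = 111.61

111.61 dB


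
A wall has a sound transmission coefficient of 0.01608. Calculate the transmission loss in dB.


Given values:
  tau = 0.01608
Formula: TL = 10 * log10(1 / tau)
Compute 1 / tau = 1 / 0.01608 = 62.1891
Compute log10(62.1891) = 1.793714
TL = 10 * 1.793714 = 17.94

17.94 dB


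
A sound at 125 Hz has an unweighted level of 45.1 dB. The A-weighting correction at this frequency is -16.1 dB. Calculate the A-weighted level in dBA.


Given values:
  SPL = 45.1 dB
  A-weighting at 125 Hz = -16.1 dB
Formula: L_A = SPL + A_weight
L_A = 45.1 + (-16.1)
L_A = 29.0

29.0 dBA


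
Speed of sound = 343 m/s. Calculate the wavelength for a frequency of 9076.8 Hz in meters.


Given values:
  c = 343 m/s, f = 9076.8 Hz
Formula: lambda = c / f
lambda = 343 / 9076.8
lambda = 0.0378

0.0378 m


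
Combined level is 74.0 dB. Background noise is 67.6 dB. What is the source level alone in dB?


Given values:
  L_total = 74.0 dB, L_bg = 67.6 dB
Formula: L_source = 10 * log10(10^(L_total/10) - 10^(L_bg/10))
Convert to linear:
  10^(74.0/10) = 25118864.3151
  10^(67.6/10) = 5754399.3734
Difference: 25118864.3151 - 5754399.3734 = 19364464.9417
L_source = 10 * log10(19364464.9417) = 72.87

72.87 dB


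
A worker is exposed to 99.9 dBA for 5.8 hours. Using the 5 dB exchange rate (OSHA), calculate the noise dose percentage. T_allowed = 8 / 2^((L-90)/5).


Given values:
  L = 99.9 dBA, T = 5.8 hours
Formula: T_allowed = 8 / 2^((L - 90) / 5)
Compute exponent: (99.9 - 90) / 5 = 1.98
Compute 2^(1.98) = 3.944931
T_allowed = 8 / 3.944931 = 2.027919 hours
Dose = (T / T_allowed) * 100
Dose = (5.8 / 2.027919) * 100 = 286.01

286.01 %


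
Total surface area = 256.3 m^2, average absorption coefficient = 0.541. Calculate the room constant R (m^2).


Given values:
  S = 256.3 m^2, alpha = 0.541
Formula: R = S * alpha / (1 - alpha)
Numerator: 256.3 * 0.541 = 138.6583
Denominator: 1 - 0.541 = 0.459
R = 138.6583 / 0.459 = 302.09

302.09 m^2


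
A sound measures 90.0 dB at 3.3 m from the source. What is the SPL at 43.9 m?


Given values:
  SPL1 = 90.0 dB, r1 = 3.3 m, r2 = 43.9 m
Formula: SPL2 = SPL1 - 20 * log10(r2 / r1)
Compute ratio: r2 / r1 = 43.9 / 3.3 = 13.303
Compute log10: log10(13.303) = 1.12395
Compute drop: 20 * 1.12395 = 22.479
SPL2 = 90.0 - 22.479 = 67.52

67.52 dB


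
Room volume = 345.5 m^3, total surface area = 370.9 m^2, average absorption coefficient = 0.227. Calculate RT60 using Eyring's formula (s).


Given values:
  V = 345.5 m^3, S = 370.9 m^2, alpha = 0.227
Formula: RT60 = 0.161 * V / (-S * ln(1 - alpha))
Compute ln(1 - 0.227) = ln(0.773) = -0.257476
Denominator: -370.9 * -0.257476 = 95.4978
Numerator: 0.161 * 345.5 = 55.6255
RT60 = 55.6255 / 95.4978 = 0.582

0.582 s


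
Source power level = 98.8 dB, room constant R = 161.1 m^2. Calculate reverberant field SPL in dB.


Given values:
  Lw = 98.8 dB, R = 161.1 m^2
Formula: SPL = Lw + 10 * log10(4 / R)
Compute 4 / R = 4 / 161.1 = 0.024829
Compute 10 * log10(0.024829) = -16.0504
SPL = 98.8 + (-16.0504) = 82.75

82.75 dB


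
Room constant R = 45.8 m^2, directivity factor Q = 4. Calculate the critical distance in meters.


Given values:
  R = 45.8 m^2, Q = 4
Formula: d_c = 0.141 * sqrt(Q * R)
Compute Q * R = 4 * 45.8 = 183.2
Compute sqrt(183.2) = 13.5351
d_c = 0.141 * 13.5351 = 1.908

1.908 m


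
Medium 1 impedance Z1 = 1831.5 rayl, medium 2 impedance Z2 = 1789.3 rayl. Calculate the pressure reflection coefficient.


Given values:
  Z1 = 1831.5 rayl, Z2 = 1789.3 rayl
Formula: R = (Z2 - Z1) / (Z2 + Z1)
Numerator: Z2 - Z1 = 1789.3 - 1831.5 = -42.2
Denominator: Z2 + Z1 = 1789.3 + 1831.5 = 3620.8
R = -42.2 / 3620.8 = -0.0117

-0.0117


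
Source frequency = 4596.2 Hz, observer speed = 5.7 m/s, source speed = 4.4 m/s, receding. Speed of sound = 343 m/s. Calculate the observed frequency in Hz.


Given values:
  f_s = 4596.2 Hz, v_o = 5.7 m/s, v_s = 4.4 m/s
  Direction: receding
Formula: f_o = f_s * (c - v_o) / (c + v_s)
Numerator: c - v_o = 343 - 5.7 = 337.3
Denominator: c + v_s = 343 + 4.4 = 347.4
f_o = 4596.2 * 337.3 / 347.4 = 4462.57

4462.57 Hz


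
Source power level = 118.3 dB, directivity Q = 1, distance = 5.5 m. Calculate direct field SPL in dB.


Given values:
  Lw = 118.3 dB, Q = 1, r = 5.5 m
Formula: SPL = Lw + 10 * log10(Q / (4 * pi * r^2))
Compute 4 * pi * r^2 = 4 * pi * 5.5^2 = 380.1327
Compute Q / denom = 1 / 380.1327 = 0.00263066
Compute 10 * log10(0.00263066) = -25.7994
SPL = 118.3 + (-25.7994) = 92.5

92.5 dB


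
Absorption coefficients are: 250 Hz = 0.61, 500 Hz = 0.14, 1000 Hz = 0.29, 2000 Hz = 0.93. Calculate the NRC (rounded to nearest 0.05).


Given values:
  a_250 = 0.61, a_500 = 0.14
  a_1000 = 0.29, a_2000 = 0.93
Formula: NRC = (a250 + a500 + a1000 + a2000) / 4
Sum = 0.61 + 0.14 + 0.29 + 0.93 = 1.97
NRC = 1.97 / 4 = 0.4925
Rounded to nearest 0.05: 0.5

0.5


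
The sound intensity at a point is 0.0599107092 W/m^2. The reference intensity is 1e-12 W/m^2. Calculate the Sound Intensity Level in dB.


Given values:
  I = 0.0599107092 W/m^2
  I_ref = 1e-12 W/m^2
Formula: SIL = 10 * log10(I / I_ref)
Compute ratio: I / I_ref = 59910709200
Compute log10: log10(59910709200) = 10.777504
Multiply: SIL = 10 * 10.777504 = 107.78

107.78 dB


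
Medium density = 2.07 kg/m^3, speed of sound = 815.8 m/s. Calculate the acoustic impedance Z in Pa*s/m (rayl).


Given values:
  rho = 2.07 kg/m^3
  c = 815.8 m/s
Formula: Z = rho * c
Z = 2.07 * 815.8
Z = 1688.71

1688.71 rayl


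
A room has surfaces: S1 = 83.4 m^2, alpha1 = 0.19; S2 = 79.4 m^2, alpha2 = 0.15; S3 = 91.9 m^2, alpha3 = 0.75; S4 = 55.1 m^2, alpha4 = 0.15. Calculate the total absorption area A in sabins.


Given surfaces:
  Surface 1: 83.4 * 0.19 = 15.846
  Surface 2: 79.4 * 0.15 = 11.91
  Surface 3: 91.9 * 0.75 = 68.925
  Surface 4: 55.1 * 0.15 = 8.265
Formula: A = sum(Si * alpha_i)
A = 15.846 + 11.91 + 68.925 + 8.265
A = 104.95

104.95 sabins


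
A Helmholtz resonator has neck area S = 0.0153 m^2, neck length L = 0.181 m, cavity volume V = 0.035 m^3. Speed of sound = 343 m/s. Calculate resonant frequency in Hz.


Given values:
  S = 0.0153 m^2, L = 0.181 m, V = 0.035 m^3, c = 343 m/s
Formula: f = (c / (2*pi)) * sqrt(S / (V * L))
Compute V * L = 0.035 * 0.181 = 0.006335
Compute S / (V * L) = 0.0153 / 0.006335 = 2.4152
Compute sqrt(2.4152) = 1.554091
Compute c / (2*pi) = 343 / 6.283185 = 54.590148
f = 54.590148 * 1.554091 = 84.84

84.84 Hz


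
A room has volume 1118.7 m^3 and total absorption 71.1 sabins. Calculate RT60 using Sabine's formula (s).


Given values:
  V = 1118.7 m^3
  A = 71.1 sabins
Formula: RT60 = 0.161 * V / A
Numerator: 0.161 * 1118.7 = 180.1107
RT60 = 180.1107 / 71.1 = 2.533

2.533 s


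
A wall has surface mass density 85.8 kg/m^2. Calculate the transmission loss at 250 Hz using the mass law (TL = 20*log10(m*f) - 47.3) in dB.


Given values:
  m = 85.8 kg/m^2, f = 250 Hz
Formula: TL = 20 * log10(m * f) - 47.3
Compute m * f = 85.8 * 250 = 21450.0
Compute log10(21450.0) = 4.331427
Compute 20 * 4.331427 = 86.6285
TL = 86.6285 - 47.3 = 39.33

39.33 dB


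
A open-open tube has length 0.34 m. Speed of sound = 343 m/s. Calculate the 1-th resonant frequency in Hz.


Given values:
  Tube type: open-open, L = 0.34 m, c = 343 m/s, n = 1
Formula: f_n = n * c / (2 * L)
Compute 2 * L = 2 * 0.34 = 0.68
f = 1 * 343 / 0.68
f = 504.41

504.41 Hz


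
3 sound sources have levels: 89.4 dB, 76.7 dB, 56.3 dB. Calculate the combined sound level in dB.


Formula: L_total = 10 * log10( sum(10^(Li/10)) )
  Source 1: 10^(89.4/10) = 870963589.9561
  Source 2: 10^(76.7/10) = 46773514.1287
  Source 3: 10^(56.3/10) = 426579.5188
Sum of linear values = 918163683.6036
L_total = 10 * log10(918163683.6036) = 89.63

89.63 dB


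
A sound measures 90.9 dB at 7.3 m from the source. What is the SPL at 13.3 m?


Given values:
  SPL1 = 90.9 dB, r1 = 7.3 m, r2 = 13.3 m
Formula: SPL2 = SPL1 - 20 * log10(r2 / r1)
Compute ratio: r2 / r1 = 13.3 / 7.3 = 1.8219
Compute log10: log10(1.8219) = 0.260525
Compute drop: 20 * 0.260525 = 5.2105
SPL2 = 90.9 - 5.2105 = 85.69

85.69 dB


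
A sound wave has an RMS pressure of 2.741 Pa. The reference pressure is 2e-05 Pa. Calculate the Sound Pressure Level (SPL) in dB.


Given values:
  p = 2.741 Pa
  p_ref = 2e-05 Pa
Formula: SPL = 20 * log10(p / p_ref)
Compute ratio: p / p_ref = 2.741 / 2e-05 = 137050
Compute log10: log10(137050) = 5.136879
Multiply: SPL = 20 * 5.136879 = 102.74

102.74 dB


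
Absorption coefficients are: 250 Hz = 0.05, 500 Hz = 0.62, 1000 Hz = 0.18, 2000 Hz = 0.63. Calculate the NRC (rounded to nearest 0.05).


Given values:
  a_250 = 0.05, a_500 = 0.62
  a_1000 = 0.18, a_2000 = 0.63
Formula: NRC = (a250 + a500 + a1000 + a2000) / 4
Sum = 0.05 + 0.62 + 0.18 + 0.63 = 1.48
NRC = 1.48 / 4 = 0.37
Rounded to nearest 0.05: 0.35

0.35


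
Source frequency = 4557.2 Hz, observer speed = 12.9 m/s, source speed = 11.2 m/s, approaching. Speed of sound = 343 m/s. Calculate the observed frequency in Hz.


Given values:
  f_s = 4557.2 Hz, v_o = 12.9 m/s, v_s = 11.2 m/s
  Direction: approaching
Formula: f_o = f_s * (c + v_o) / (c - v_s)
Numerator: c + v_o = 343 + 12.9 = 355.9
Denominator: c - v_s = 343 - 11.2 = 331.8
f_o = 4557.2 * 355.9 / 331.8 = 4888.21

4888.21 Hz


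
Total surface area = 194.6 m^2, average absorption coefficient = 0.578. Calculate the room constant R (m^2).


Given values:
  S = 194.6 m^2, alpha = 0.578
Formula: R = S * alpha / (1 - alpha)
Numerator: 194.6 * 0.578 = 112.4788
Denominator: 1 - 0.578 = 0.422
R = 112.4788 / 0.422 = 266.54

266.54 m^2


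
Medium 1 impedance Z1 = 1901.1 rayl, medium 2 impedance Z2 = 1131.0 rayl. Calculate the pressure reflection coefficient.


Given values:
  Z1 = 1901.1 rayl, Z2 = 1131.0 rayl
Formula: R = (Z2 - Z1) / (Z2 + Z1)
Numerator: Z2 - Z1 = 1131.0 - 1901.1 = -770.1
Denominator: Z2 + Z1 = 1131.0 + 1901.1 = 3032.1
R = -770.1 / 3032.1 = -0.254

-0.254


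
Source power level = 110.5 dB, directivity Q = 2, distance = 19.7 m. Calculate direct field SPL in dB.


Given values:
  Lw = 110.5 dB, Q = 2, r = 19.7 m
Formula: SPL = Lw + 10 * log10(Q / (4 * pi * r^2))
Compute 4 * pi * r^2 = 4 * pi * 19.7^2 = 4876.8828
Compute Q / denom = 2 / 4876.8828 = 0.0004101
Compute 10 * log10(0.0004101) = -33.8711
SPL = 110.5 + (-33.8711) = 76.63

76.63 dB


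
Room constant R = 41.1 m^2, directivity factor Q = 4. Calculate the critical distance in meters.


Given values:
  R = 41.1 m^2, Q = 4
Formula: d_c = 0.141 * sqrt(Q * R)
Compute Q * R = 4 * 41.1 = 164.4
Compute sqrt(164.4) = 12.8219
d_c = 0.141 * 12.8219 = 1.808

1.808 m


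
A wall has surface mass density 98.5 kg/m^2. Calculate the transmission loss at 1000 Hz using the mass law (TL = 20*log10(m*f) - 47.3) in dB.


Given values:
  m = 98.5 kg/m^2, f = 1000 Hz
Formula: TL = 20 * log10(m * f) - 47.3
Compute m * f = 98.5 * 1000 = 98500.0
Compute log10(98500.0) = 4.993436
Compute 20 * 4.993436 = 99.8687
TL = 99.8687 - 47.3 = 52.57

52.57 dB


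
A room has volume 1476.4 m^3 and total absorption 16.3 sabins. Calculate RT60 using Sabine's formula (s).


Given values:
  V = 1476.4 m^3
  A = 16.3 sabins
Formula: RT60 = 0.161 * V / A
Numerator: 0.161 * 1476.4 = 237.7004
RT60 = 237.7004 / 16.3 = 14.583

14.583 s


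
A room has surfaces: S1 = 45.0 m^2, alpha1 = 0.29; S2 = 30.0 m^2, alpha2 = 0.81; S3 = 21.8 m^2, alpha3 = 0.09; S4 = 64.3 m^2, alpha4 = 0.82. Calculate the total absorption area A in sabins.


Given surfaces:
  Surface 1: 45.0 * 0.29 = 13.05
  Surface 2: 30.0 * 0.81 = 24.3
  Surface 3: 21.8 * 0.09 = 1.962
  Surface 4: 64.3 * 0.82 = 52.726
Formula: A = sum(Si * alpha_i)
A = 13.05 + 24.3 + 1.962 + 52.726
A = 92.04

92.04 sabins


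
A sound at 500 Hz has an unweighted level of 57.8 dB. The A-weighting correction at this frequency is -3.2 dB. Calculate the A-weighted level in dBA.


Given values:
  SPL = 57.8 dB
  A-weighting at 500 Hz = -3.2 dB
Formula: L_A = SPL + A_weight
L_A = 57.8 + (-3.2)
L_A = 54.6

54.6 dBA


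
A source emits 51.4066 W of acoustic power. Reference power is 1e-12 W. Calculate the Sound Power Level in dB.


Given values:
  W = 51.4066 W
  W_ref = 1e-12 W
Formula: SWL = 10 * log10(W / W_ref)
Compute ratio: W / W_ref = 51406600000000
Compute log10: log10(51406600000000) = 13.711019
Multiply: SWL = 10 * 13.711019 = 137.11

137.11 dB


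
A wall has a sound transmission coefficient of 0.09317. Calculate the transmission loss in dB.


Given values:
  tau = 0.09317
Formula: TL = 10 * log10(1 / tau)
Compute 1 / tau = 1 / 0.09317 = 10.7331
Compute log10(10.7331) = 1.030725
TL = 10 * 1.030725 = 10.31

10.31 dB


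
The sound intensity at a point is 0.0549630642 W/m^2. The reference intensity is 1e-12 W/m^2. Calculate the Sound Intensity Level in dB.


Given values:
  I = 0.0549630642 W/m^2
  I_ref = 1e-12 W/m^2
Formula: SIL = 10 * log10(I / I_ref)
Compute ratio: I / I_ref = 54963064200
Compute log10: log10(54963064200) = 10.740071
Multiply: SIL = 10 * 10.740071 = 107.4

107.4 dB


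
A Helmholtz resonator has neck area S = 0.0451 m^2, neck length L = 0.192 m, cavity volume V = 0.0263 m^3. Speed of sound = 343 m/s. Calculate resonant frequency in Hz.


Given values:
  S = 0.0451 m^2, L = 0.192 m, V = 0.0263 m^3, c = 343 m/s
Formula: f = (c / (2*pi)) * sqrt(S / (V * L))
Compute V * L = 0.0263 * 0.192 = 0.0050496
Compute S / (V * L) = 0.0451 / 0.0050496 = 8.9314
Compute sqrt(8.9314) = 2.988545
Compute c / (2*pi) = 343 / 6.283185 = 54.590148
f = 54.590148 * 2.988545 = 163.15

163.15 Hz


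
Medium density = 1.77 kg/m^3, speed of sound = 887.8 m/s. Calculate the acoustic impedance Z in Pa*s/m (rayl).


Given values:
  rho = 1.77 kg/m^3
  c = 887.8 m/s
Formula: Z = rho * c
Z = 1.77 * 887.8
Z = 1571.41

1571.41 rayl


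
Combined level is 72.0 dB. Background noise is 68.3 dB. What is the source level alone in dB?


Given values:
  L_total = 72.0 dB, L_bg = 68.3 dB
Formula: L_source = 10 * log10(10^(L_total/10) - 10^(L_bg/10))
Convert to linear:
  10^(72.0/10) = 15848931.9246
  10^(68.3/10) = 6760829.7539
Difference: 15848931.9246 - 6760829.7539 = 9088102.1707
L_source = 10 * log10(9088102.1707) = 69.58

69.58 dB


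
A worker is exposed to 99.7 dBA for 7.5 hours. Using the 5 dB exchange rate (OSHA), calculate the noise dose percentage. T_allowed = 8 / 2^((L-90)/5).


Given values:
  L = 99.7 dBA, T = 7.5 hours
Formula: T_allowed = 8 / 2^((L - 90) / 5)
Compute exponent: (99.7 - 90) / 5 = 1.94
Compute 2^(1.94) = 3.837056
T_allowed = 8 / 3.837056 = 2.084932 hours
Dose = (T / T_allowed) * 100
Dose = (7.5 / 2.084932) * 100 = 359.72

359.72 %


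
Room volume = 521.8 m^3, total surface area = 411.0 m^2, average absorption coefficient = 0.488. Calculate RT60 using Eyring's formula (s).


Given values:
  V = 521.8 m^3, S = 411.0 m^2, alpha = 0.488
Formula: RT60 = 0.161 * V / (-S * ln(1 - alpha))
Compute ln(1 - 0.488) = ln(0.512) = -0.669431
Denominator: -411.0 * -0.669431 = 275.1361
Numerator: 0.161 * 521.8 = 84.0098
RT60 = 84.0098 / 275.1361 = 0.305

0.305 s


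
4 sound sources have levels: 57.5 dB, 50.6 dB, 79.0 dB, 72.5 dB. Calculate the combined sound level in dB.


Formula: L_total = 10 * log10( sum(10^(Li/10)) )
  Source 1: 10^(57.5/10) = 562341.3252
  Source 2: 10^(50.6/10) = 114815.3621
  Source 3: 10^(79.0/10) = 79432823.4724
  Source 4: 10^(72.5/10) = 17782794.1004
Sum of linear values = 97892774.2601
L_total = 10 * log10(97892774.2601) = 79.91

79.91 dB


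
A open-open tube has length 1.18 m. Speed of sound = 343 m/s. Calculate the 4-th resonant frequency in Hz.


Given values:
  Tube type: open-open, L = 1.18 m, c = 343 m/s, n = 4
Formula: f_n = n * c / (2 * L)
Compute 2 * L = 2 * 1.18 = 2.36
f = 4 * 343 / 2.36
f = 581.36

581.36 Hz


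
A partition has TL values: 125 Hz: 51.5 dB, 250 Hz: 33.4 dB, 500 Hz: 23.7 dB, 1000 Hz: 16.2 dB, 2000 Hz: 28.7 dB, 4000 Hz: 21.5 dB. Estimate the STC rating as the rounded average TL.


Given TL values at each frequency:
  125 Hz: 51.5 dB
  250 Hz: 33.4 dB
  500 Hz: 23.7 dB
  1000 Hz: 16.2 dB
  2000 Hz: 28.7 dB
  4000 Hz: 21.5 dB
Formula: STC ~ round(average of TL values)
Sum = 51.5 + 33.4 + 23.7 + 16.2 + 28.7 + 21.5 = 175.0
Average = 175.0 / 6 = 29.17
Rounded: 29

29


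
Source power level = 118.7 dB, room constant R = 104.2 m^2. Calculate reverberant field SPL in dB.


Given values:
  Lw = 118.7 dB, R = 104.2 m^2
Formula: SPL = Lw + 10 * log10(4 / R)
Compute 4 / R = 4 / 104.2 = 0.038388
Compute 10 * log10(0.038388) = -14.158
SPL = 118.7 + (-14.158) = 104.54

104.54 dB


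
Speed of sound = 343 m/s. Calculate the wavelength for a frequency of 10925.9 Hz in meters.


Given values:
  c = 343 m/s, f = 10925.9 Hz
Formula: lambda = c / f
lambda = 343 / 10925.9
lambda = 0.0314

0.0314 m


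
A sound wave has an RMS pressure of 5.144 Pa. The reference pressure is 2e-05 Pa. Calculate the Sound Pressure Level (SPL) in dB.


Given values:
  p = 5.144 Pa
  p_ref = 2e-05 Pa
Formula: SPL = 20 * log10(p / p_ref)
Compute ratio: p / p_ref = 5.144 / 2e-05 = 257200
Compute log10: log10(257200) = 5.410271
Multiply: SPL = 20 * 5.410271 = 108.21

108.21 dB


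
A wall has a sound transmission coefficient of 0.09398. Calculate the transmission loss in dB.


Given values:
  tau = 0.09398
Formula: TL = 10 * log10(1 / tau)
Compute 1 / tau = 1 / 0.09398 = 10.6406
Compute log10(10.6406) = 1.026966
TL = 10 * 1.026966 = 10.27

10.27 dB


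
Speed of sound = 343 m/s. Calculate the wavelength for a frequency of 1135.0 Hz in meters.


Given values:
  c = 343 m/s, f = 1135.0 Hz
Formula: lambda = c / f
lambda = 343 / 1135.0
lambda = 0.3022

0.3022 m


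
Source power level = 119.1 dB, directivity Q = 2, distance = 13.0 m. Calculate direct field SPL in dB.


Given values:
  Lw = 119.1 dB, Q = 2, r = 13.0 m
Formula: SPL = Lw + 10 * log10(Q / (4 * pi * r^2))
Compute 4 * pi * r^2 = 4 * pi * 13.0^2 = 2123.7166
Compute Q / denom = 2 / 2123.7166 = 0.00094175
Compute 10 * log10(0.00094175) = -30.2606
SPL = 119.1 + (-30.2606) = 88.84

88.84 dB


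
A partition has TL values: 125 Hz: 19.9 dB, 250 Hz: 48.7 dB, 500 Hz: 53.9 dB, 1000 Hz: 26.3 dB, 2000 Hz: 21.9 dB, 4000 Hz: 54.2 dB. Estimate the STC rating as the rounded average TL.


Given TL values at each frequency:
  125 Hz: 19.9 dB
  250 Hz: 48.7 dB
  500 Hz: 53.9 dB
  1000 Hz: 26.3 dB
  2000 Hz: 21.9 dB
  4000 Hz: 54.2 dB
Formula: STC ~ round(average of TL values)
Sum = 19.9 + 48.7 + 53.9 + 26.3 + 21.9 + 54.2 = 224.9
Average = 224.9 / 6 = 37.48
Rounded: 37

37


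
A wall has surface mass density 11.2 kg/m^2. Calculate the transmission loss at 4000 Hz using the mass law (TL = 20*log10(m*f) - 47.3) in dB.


Given values:
  m = 11.2 kg/m^2, f = 4000 Hz
Formula: TL = 20 * log10(m * f) - 47.3
Compute m * f = 11.2 * 4000 = 44800.0
Compute log10(44800.0) = 4.651278
Compute 20 * 4.651278 = 93.0256
TL = 93.0256 - 47.3 = 45.73

45.73 dB


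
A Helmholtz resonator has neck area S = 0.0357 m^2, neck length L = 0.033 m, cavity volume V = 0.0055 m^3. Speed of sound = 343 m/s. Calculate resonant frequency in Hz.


Given values:
  S = 0.0357 m^2, L = 0.033 m, V = 0.0055 m^3, c = 343 m/s
Formula: f = (c / (2*pi)) * sqrt(S / (V * L))
Compute V * L = 0.0055 * 0.033 = 0.0001815
Compute S / (V * L) = 0.0357 / 0.0001815 = 196.6942
Compute sqrt(196.6942) = 14.024771
Compute c / (2*pi) = 343 / 6.283185 = 54.590148
f = 54.590148 * 14.024771 = 765.61

765.61 Hz


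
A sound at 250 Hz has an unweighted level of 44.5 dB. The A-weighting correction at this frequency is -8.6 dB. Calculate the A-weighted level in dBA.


Given values:
  SPL = 44.5 dB
  A-weighting at 250 Hz = -8.6 dB
Formula: L_A = SPL + A_weight
L_A = 44.5 + (-8.6)
L_A = 35.9

35.9 dBA


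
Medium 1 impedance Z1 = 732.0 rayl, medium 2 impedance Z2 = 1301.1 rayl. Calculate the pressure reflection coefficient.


Given values:
  Z1 = 732.0 rayl, Z2 = 1301.1 rayl
Formula: R = (Z2 - Z1) / (Z2 + Z1)
Numerator: Z2 - Z1 = 1301.1 - 732.0 = 569.1
Denominator: Z2 + Z1 = 1301.1 + 732.0 = 2033.1
R = 569.1 / 2033.1 = 0.2799

0.2799


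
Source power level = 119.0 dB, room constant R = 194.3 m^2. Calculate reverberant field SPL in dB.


Given values:
  Lw = 119.0 dB, R = 194.3 m^2
Formula: SPL = Lw + 10 * log10(4 / R)
Compute 4 / R = 4 / 194.3 = 0.020587
Compute 10 * log10(0.020587) = -16.8641
SPL = 119.0 + (-16.8641) = 102.14

102.14 dB


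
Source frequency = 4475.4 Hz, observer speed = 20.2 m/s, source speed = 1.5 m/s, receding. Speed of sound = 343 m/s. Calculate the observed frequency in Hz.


Given values:
  f_s = 4475.4 Hz, v_o = 20.2 m/s, v_s = 1.5 m/s
  Direction: receding
Formula: f_o = f_s * (c - v_o) / (c + v_s)
Numerator: c - v_o = 343 - 20.2 = 322.8
Denominator: c + v_s = 343 + 1.5 = 344.5
f_o = 4475.4 * 322.8 / 344.5 = 4193.5

4193.5 Hz


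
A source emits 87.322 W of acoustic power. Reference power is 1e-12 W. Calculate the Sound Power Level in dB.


Given values:
  W = 87.322 W
  W_ref = 1e-12 W
Formula: SWL = 10 * log10(W / W_ref)
Compute ratio: W / W_ref = 87322000000000
Compute log10: log10(87322000000000) = 13.941124
Multiply: SWL = 10 * 13.941124 = 139.41

139.41 dB


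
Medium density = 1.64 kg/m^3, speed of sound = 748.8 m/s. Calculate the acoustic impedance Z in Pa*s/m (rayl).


Given values:
  rho = 1.64 kg/m^3
  c = 748.8 m/s
Formula: Z = rho * c
Z = 1.64 * 748.8
Z = 1228.03

1228.03 rayl


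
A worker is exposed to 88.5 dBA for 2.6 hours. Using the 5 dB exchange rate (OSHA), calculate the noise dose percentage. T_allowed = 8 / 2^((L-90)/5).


Given values:
  L = 88.5 dBA, T = 2.6 hours
Formula: T_allowed = 8 / 2^((L - 90) / 5)
Compute exponent: (88.5 - 90) / 5 = -0.3
Compute 2^(-0.3) = 0.812252
T_allowed = 8 / 0.812252 = 9.84916 hours
Dose = (T / T_allowed) * 100
Dose = (2.6 / 9.84916) * 100 = 26.4

26.4 %


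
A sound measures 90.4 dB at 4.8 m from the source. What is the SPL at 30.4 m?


Given values:
  SPL1 = 90.4 dB, r1 = 4.8 m, r2 = 30.4 m
Formula: SPL2 = SPL1 - 20 * log10(r2 / r1)
Compute ratio: r2 / r1 = 30.4 / 4.8 = 6.3333
Compute log10: log10(6.3333) = 0.80163
Compute drop: 20 * 0.80163 = 16.0326
SPL2 = 90.4 - 16.0326 = 74.37

74.37 dB


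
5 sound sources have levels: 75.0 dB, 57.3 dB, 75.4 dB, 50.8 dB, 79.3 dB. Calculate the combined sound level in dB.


Formula: L_total = 10 * log10( sum(10^(Li/10)) )
  Source 1: 10^(75.0/10) = 31622776.6017
  Source 2: 10^(57.3/10) = 537031.7964
  Source 3: 10^(75.4/10) = 34673685.0453
  Source 4: 10^(50.8/10) = 120226.4435
  Source 5: 10^(79.3/10) = 85113803.8202
Sum of linear values = 152067523.7071
L_total = 10 * log10(152067523.7071) = 81.82

81.82 dB


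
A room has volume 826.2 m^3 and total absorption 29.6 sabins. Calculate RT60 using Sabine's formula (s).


Given values:
  V = 826.2 m^3
  A = 29.6 sabins
Formula: RT60 = 0.161 * V / A
Numerator: 0.161 * 826.2 = 133.0182
RT60 = 133.0182 / 29.6 = 4.494

4.494 s


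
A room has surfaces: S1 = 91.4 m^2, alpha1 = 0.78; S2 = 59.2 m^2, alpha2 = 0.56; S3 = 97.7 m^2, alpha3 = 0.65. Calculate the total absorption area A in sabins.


Given surfaces:
  Surface 1: 91.4 * 0.78 = 71.292
  Surface 2: 59.2 * 0.56 = 33.152
  Surface 3: 97.7 * 0.65 = 63.505
Formula: A = sum(Si * alpha_i)
A = 71.292 + 33.152 + 63.505
A = 167.95

167.95 sabins


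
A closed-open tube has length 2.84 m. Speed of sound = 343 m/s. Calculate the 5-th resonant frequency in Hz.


Given values:
  Tube type: closed-open, L = 2.84 m, c = 343 m/s, n = 5
Formula: f_n = (2n - 1) * c / (4 * L)
Compute 2n - 1 = 2*5 - 1 = 9
Compute 4 * L = 4 * 2.84 = 11.36
f = 9 * 343 / 11.36
f = 271.74

271.74 Hz


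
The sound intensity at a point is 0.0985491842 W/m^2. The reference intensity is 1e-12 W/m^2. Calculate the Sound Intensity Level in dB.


Given values:
  I = 0.0985491842 W/m^2
  I_ref = 1e-12 W/m^2
Formula: SIL = 10 * log10(I / I_ref)
Compute ratio: I / I_ref = 98549184200
Compute log10: log10(98549184200) = 10.993653
Multiply: SIL = 10 * 10.993653 = 109.94

109.94 dB


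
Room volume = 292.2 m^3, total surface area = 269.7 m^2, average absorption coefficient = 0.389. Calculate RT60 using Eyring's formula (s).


Given values:
  V = 292.2 m^3, S = 269.7 m^2, alpha = 0.389
Formula: RT60 = 0.161 * V / (-S * ln(1 - alpha))
Compute ln(1 - 0.389) = ln(0.611) = -0.492658
Denominator: -269.7 * -0.492658 = 132.8699
Numerator: 0.161 * 292.2 = 47.0442
RT60 = 47.0442 / 132.8699 = 0.354

0.354 s


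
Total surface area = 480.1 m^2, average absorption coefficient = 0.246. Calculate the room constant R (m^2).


Given values:
  S = 480.1 m^2, alpha = 0.246
Formula: R = S * alpha / (1 - alpha)
Numerator: 480.1 * 0.246 = 118.1046
Denominator: 1 - 0.246 = 0.754
R = 118.1046 / 0.754 = 156.64

156.64 m^2


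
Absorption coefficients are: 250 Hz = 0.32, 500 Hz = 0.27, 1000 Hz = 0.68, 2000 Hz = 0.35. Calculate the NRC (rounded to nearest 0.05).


Given values:
  a_250 = 0.32, a_500 = 0.27
  a_1000 = 0.68, a_2000 = 0.35
Formula: NRC = (a250 + a500 + a1000 + a2000) / 4
Sum = 0.32 + 0.27 + 0.68 + 0.35 = 1.62
NRC = 1.62 / 4 = 0.405
Rounded to nearest 0.05: 0.4

0.4


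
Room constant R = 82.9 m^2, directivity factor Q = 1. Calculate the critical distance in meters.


Given values:
  R = 82.9 m^2, Q = 1
Formula: d_c = 0.141 * sqrt(Q * R)
Compute Q * R = 1 * 82.9 = 82.9
Compute sqrt(82.9) = 9.1049
d_c = 0.141 * 9.1049 = 1.284

1.284 m


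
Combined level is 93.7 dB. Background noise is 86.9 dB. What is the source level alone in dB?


Given values:
  L_total = 93.7 dB, L_bg = 86.9 dB
Formula: L_source = 10 * log10(10^(L_total/10) - 10^(L_bg/10))
Convert to linear:
  10^(93.7/10) = 2344228815.3199
  10^(86.9/10) = 489778819.3684
Difference: 2344228815.3199 - 489778819.3684 = 1854449995.9515
L_source = 10 * log10(1854449995.9515) = 92.68

92.68 dB


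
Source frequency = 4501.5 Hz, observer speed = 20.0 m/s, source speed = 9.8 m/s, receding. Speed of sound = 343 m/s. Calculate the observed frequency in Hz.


Given values:
  f_s = 4501.5 Hz, v_o = 20.0 m/s, v_s = 9.8 m/s
  Direction: receding
Formula: f_o = f_s * (c - v_o) / (c + v_s)
Numerator: c - v_o = 343 - 20.0 = 323.0
Denominator: c + v_s = 343 + 9.8 = 352.8
f_o = 4501.5 * 323.0 / 352.8 = 4121.27

4121.27 Hz


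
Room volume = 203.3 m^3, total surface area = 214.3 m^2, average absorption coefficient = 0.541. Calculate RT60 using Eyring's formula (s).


Given values:
  V = 203.3 m^3, S = 214.3 m^2, alpha = 0.541
Formula: RT60 = 0.161 * V / (-S * ln(1 - alpha))
Compute ln(1 - 0.541) = ln(0.459) = -0.778705
Denominator: -214.3 * -0.778705 = 166.8765
Numerator: 0.161 * 203.3 = 32.7313
RT60 = 32.7313 / 166.8765 = 0.196

0.196 s


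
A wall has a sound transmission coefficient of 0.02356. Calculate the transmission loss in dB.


Given values:
  tau = 0.02356
Formula: TL = 10 * log10(1 / tau)
Compute 1 / tau = 1 / 0.02356 = 42.4448
Compute log10(42.4448) = 1.627824
TL = 10 * 1.627824 = 16.28

16.28 dB


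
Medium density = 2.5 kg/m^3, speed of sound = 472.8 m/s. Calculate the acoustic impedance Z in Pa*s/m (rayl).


Given values:
  rho = 2.5 kg/m^3
  c = 472.8 m/s
Formula: Z = rho * c
Z = 2.5 * 472.8
Z = 1182.0

1182.0 rayl


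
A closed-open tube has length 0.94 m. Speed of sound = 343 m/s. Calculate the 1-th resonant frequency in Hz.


Given values:
  Tube type: closed-open, L = 0.94 m, c = 343 m/s, n = 1
Formula: f_n = (2n - 1) * c / (4 * L)
Compute 2n - 1 = 2*1 - 1 = 1
Compute 4 * L = 4 * 0.94 = 3.76
f = 1 * 343 / 3.76
f = 91.22

91.22 Hz


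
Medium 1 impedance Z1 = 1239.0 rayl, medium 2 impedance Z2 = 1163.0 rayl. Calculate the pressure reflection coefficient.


Given values:
  Z1 = 1239.0 rayl, Z2 = 1163.0 rayl
Formula: R = (Z2 - Z1) / (Z2 + Z1)
Numerator: Z2 - Z1 = 1163.0 - 1239.0 = -76.0
Denominator: Z2 + Z1 = 1163.0 + 1239.0 = 2402.0
R = -76.0 / 2402.0 = -0.0316

-0.0316


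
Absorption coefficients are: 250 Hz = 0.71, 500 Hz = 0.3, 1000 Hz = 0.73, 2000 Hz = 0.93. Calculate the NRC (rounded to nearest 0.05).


Given values:
  a_250 = 0.71, a_500 = 0.3
  a_1000 = 0.73, a_2000 = 0.93
Formula: NRC = (a250 + a500 + a1000 + a2000) / 4
Sum = 0.71 + 0.3 + 0.73 + 0.93 = 2.67
NRC = 2.67 / 4 = 0.6675
Rounded to nearest 0.05: 0.65

0.65


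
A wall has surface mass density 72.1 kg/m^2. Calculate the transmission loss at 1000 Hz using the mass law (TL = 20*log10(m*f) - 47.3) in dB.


Given values:
  m = 72.1 kg/m^2, f = 1000 Hz
Formula: TL = 20 * log10(m * f) - 47.3
Compute m * f = 72.1 * 1000 = 72100.0
Compute log10(72100.0) = 4.857935
Compute 20 * 4.857935 = 97.1587
TL = 97.1587 - 47.3 = 49.86

49.86 dB


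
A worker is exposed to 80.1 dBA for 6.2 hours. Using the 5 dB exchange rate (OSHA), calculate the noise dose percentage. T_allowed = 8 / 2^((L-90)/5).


Given values:
  L = 80.1 dBA, T = 6.2 hours
Formula: T_allowed = 8 / 2^((L - 90) / 5)
Compute exponent: (80.1 - 90) / 5 = -1.98
Compute 2^(-1.98) = 0.25349
T_allowed = 8 / 0.25349 = 31.55943 hours
Dose = (T / T_allowed) * 100
Dose = (6.2 / 31.55943) * 100 = 19.65

19.65 %


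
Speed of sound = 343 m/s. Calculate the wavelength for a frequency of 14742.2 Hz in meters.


Given values:
  c = 343 m/s, f = 14742.2 Hz
Formula: lambda = c / f
lambda = 343 / 14742.2
lambda = 0.0233

0.0233 m


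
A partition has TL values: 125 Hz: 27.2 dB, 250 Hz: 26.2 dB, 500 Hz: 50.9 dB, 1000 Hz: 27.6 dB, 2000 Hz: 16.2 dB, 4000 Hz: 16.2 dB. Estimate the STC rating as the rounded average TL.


Given TL values at each frequency:
  125 Hz: 27.2 dB
  250 Hz: 26.2 dB
  500 Hz: 50.9 dB
  1000 Hz: 27.6 dB
  2000 Hz: 16.2 dB
  4000 Hz: 16.2 dB
Formula: STC ~ round(average of TL values)
Sum = 27.2 + 26.2 + 50.9 + 27.6 + 16.2 + 16.2 = 164.3
Average = 164.3 / 6 = 27.38
Rounded: 27

27


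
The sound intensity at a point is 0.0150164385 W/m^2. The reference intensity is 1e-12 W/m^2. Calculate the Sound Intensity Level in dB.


Given values:
  I = 0.0150164385 W/m^2
  I_ref = 1e-12 W/m^2
Formula: SIL = 10 * log10(I / I_ref)
Compute ratio: I / I_ref = 15016438500
Compute log10: log10(15016438500) = 10.176567
Multiply: SIL = 10 * 10.176567 = 101.77

101.77 dB


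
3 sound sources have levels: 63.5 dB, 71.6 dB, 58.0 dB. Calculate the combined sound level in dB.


Formula: L_total = 10 * log10( sum(10^(Li/10)) )
  Source 1: 10^(63.5/10) = 2238721.1386
  Source 2: 10^(71.6/10) = 14454397.7075
  Source 3: 10^(58.0/10) = 630957.3445
Sum of linear values = 17324076.1906
L_total = 10 * log10(17324076.1906) = 72.39

72.39 dB


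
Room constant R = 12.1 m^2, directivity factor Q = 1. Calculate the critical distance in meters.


Given values:
  R = 12.1 m^2, Q = 1
Formula: d_c = 0.141 * sqrt(Q * R)
Compute Q * R = 1 * 12.1 = 12.1
Compute sqrt(12.1) = 3.4785
d_c = 0.141 * 3.4785 = 0.49

0.49 m


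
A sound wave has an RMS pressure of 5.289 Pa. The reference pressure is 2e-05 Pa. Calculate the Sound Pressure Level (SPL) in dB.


Given values:
  p = 5.289 Pa
  p_ref = 2e-05 Pa
Formula: SPL = 20 * log10(p / p_ref)
Compute ratio: p / p_ref = 5.289 / 2e-05 = 264450
Compute log10: log10(264450) = 5.422344
Multiply: SPL = 20 * 5.422344 = 108.45

108.45 dB


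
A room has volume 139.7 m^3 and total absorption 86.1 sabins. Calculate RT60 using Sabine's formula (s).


Given values:
  V = 139.7 m^3
  A = 86.1 sabins
Formula: RT60 = 0.161 * V / A
Numerator: 0.161 * 139.7 = 22.4917
RT60 = 22.4917 / 86.1 = 0.261

0.261 s


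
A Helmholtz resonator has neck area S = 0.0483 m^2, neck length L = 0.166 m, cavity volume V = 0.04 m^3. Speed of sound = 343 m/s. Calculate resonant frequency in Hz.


Given values:
  S = 0.0483 m^2, L = 0.166 m, V = 0.04 m^3, c = 343 m/s
Formula: f = (c / (2*pi)) * sqrt(S / (V * L))
Compute V * L = 0.04 * 0.166 = 0.00664
Compute S / (V * L) = 0.0483 / 0.00664 = 7.2741
Compute sqrt(7.2741) = 2.697054
Compute c / (2*pi) = 343 / 6.283185 = 54.590148
f = 54.590148 * 2.697054 = 147.23

147.23 Hz


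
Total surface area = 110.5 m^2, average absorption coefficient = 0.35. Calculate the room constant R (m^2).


Given values:
  S = 110.5 m^2, alpha = 0.35
Formula: R = S * alpha / (1 - alpha)
Numerator: 110.5 * 0.35 = 38.675
Denominator: 1 - 0.35 = 0.65
R = 38.675 / 0.65 = 59.5

59.5 m^2


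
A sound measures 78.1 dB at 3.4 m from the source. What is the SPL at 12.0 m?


Given values:
  SPL1 = 78.1 dB, r1 = 3.4 m, r2 = 12.0 m
Formula: SPL2 = SPL1 - 20 * log10(r2 / r1)
Compute ratio: r2 / r1 = 12.0 / 3.4 = 3.5294
Compute log10: log10(3.5294) = 0.547701
Compute drop: 20 * 0.547701 = 10.954
SPL2 = 78.1 - 10.954 = 67.15

67.15 dB


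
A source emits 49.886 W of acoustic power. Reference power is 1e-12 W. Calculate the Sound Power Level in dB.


Given values:
  W = 49.886 W
  W_ref = 1e-12 W
Formula: SWL = 10 * log10(W / W_ref)
Compute ratio: W / W_ref = 49886000000000
Compute log10: log10(49886000000000) = 13.697979
Multiply: SWL = 10 * 13.697979 = 136.98

136.98 dB


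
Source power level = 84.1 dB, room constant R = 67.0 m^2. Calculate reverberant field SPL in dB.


Given values:
  Lw = 84.1 dB, R = 67.0 m^2
Formula: SPL = Lw + 10 * log10(4 / R)
Compute 4 / R = 4 / 67.0 = 0.059701
Compute 10 * log10(0.059701) = -12.2402
SPL = 84.1 + (-12.2402) = 71.86

71.86 dB


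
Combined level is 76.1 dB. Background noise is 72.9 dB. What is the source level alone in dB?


Given values:
  L_total = 76.1 dB, L_bg = 72.9 dB
Formula: L_source = 10 * log10(10^(L_total/10) - 10^(L_bg/10))
Convert to linear:
  10^(76.1/10) = 40738027.7804
  10^(72.9/10) = 19498445.9976
Difference: 40738027.7804 - 19498445.9976 = 21239581.7828
L_source = 10 * log10(21239581.7828) = 73.27

73.27 dB


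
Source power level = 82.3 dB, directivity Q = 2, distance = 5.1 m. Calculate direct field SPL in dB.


Given values:
  Lw = 82.3 dB, Q = 2, r = 5.1 m
Formula: SPL = Lw + 10 * log10(Q / (4 * pi * r^2))
Compute 4 * pi * r^2 = 4 * pi * 5.1^2 = 326.8513
Compute Q / denom = 2 / 326.8513 = 0.00611899
Compute 10 * log10(0.00611899) = -22.1332
SPL = 82.3 + (-22.1332) = 60.17

60.17 dB


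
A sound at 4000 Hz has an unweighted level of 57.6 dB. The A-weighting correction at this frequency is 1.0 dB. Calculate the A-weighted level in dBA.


Given values:
  SPL = 57.6 dB
  A-weighting at 4000 Hz = 1.0 dB
Formula: L_A = SPL + A_weight
L_A = 57.6 + (1.0)
L_A = 58.6

58.6 dBA


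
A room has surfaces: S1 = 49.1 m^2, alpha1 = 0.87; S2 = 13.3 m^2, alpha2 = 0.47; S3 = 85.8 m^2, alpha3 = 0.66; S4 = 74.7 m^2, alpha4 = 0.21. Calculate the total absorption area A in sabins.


Given surfaces:
  Surface 1: 49.1 * 0.87 = 42.717
  Surface 2: 13.3 * 0.47 = 6.251
  Surface 3: 85.8 * 0.66 = 56.628
  Surface 4: 74.7 * 0.21 = 15.687
Formula: A = sum(Si * alpha_i)
A = 42.717 + 6.251 + 56.628 + 15.687
A = 121.28

121.28 sabins
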